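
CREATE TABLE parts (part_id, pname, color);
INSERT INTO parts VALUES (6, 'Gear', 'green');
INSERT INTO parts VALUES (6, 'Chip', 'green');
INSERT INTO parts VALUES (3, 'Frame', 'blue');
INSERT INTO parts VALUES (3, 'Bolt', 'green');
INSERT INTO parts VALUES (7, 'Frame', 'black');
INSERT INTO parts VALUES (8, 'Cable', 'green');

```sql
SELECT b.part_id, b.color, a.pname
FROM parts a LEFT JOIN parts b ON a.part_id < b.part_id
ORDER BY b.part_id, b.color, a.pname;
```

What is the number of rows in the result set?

14

LEFT JOIN keeps every row from `parts a`; unmatched rows get NULL for `parts b`'s columns.
Matching on a.part_id < b.part_id.
- part_id=6: 2 matching b row(s), so 2 row(s) emitted.
- part_id=6: 2 matching b row(s), so 2 row(s) emitted.
- part_id=3: 4 matching b row(s), so 4 row(s) emitted.
- part_id=3: 4 matching b row(s), so 4 row(s) emitted.
- part_id=7: 1 matching b row(s), so 1 row(s) emitted.
- part_id=8: no b row matches, row kept with b columns NULL.
Total: 13 matched + 1 padded = 14 rows.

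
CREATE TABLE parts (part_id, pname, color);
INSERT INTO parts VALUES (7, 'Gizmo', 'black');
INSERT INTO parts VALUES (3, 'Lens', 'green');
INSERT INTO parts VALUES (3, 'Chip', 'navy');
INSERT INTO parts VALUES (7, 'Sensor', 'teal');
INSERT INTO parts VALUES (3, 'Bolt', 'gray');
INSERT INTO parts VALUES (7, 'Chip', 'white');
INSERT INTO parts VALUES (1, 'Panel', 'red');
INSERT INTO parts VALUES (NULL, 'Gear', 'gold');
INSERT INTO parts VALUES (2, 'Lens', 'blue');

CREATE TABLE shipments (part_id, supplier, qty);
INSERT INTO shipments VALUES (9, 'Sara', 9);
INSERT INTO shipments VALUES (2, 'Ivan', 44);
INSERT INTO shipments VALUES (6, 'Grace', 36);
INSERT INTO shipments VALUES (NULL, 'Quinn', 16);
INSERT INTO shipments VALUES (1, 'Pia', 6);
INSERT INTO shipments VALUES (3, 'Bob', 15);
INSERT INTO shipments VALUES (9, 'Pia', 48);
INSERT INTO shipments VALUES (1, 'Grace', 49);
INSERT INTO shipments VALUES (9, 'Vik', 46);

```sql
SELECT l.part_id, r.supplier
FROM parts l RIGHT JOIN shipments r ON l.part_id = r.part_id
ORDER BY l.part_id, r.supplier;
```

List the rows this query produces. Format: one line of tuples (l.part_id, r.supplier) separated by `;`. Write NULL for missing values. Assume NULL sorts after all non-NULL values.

(1, Grace); (1, Pia); (2, Ivan); (3, Bob); (3, Bob); (3, Bob); (NULL, Grace); (NULL, Pia); (NULL, Quinn); (NULL, Sara); (NULL, Vik)

RIGHT JOIN keeps every row from `shipments`; unmatched rows get NULL for `parts`'s columns.
Matching on l.part_id = r.part_id. A NULL in a compared column never satisfies the condition.
- l (part_id=7) has no partner in r.
- l (part_id=3) pairs with 1 row(s) of r.
- l (part_id=3) pairs with 1 row(s) of r.
- l (part_id=7) has no partner in r.
- l (part_id=3) pairs with 1 row(s) of r.
- l (part_id=7) has no partner in r.
- l (part_id=1) pairs with 2 row(s) of r.
- l (part_id=NULL) has no partner in r.
- l (part_id=2) pairs with 1 row(s) of r.
- plus 5 unmatched r row(s), each kept with NULL l columns.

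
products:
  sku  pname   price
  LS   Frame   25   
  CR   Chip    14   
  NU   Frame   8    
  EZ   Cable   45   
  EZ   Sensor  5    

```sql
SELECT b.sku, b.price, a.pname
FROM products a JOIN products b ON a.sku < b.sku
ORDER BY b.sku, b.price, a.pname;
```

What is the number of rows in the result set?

9

INNER JOIN keeps only pairs where the ON condition holds.
Matching on a.sku < b.sku.
Matched pairs: 9.
Total: 9 rows.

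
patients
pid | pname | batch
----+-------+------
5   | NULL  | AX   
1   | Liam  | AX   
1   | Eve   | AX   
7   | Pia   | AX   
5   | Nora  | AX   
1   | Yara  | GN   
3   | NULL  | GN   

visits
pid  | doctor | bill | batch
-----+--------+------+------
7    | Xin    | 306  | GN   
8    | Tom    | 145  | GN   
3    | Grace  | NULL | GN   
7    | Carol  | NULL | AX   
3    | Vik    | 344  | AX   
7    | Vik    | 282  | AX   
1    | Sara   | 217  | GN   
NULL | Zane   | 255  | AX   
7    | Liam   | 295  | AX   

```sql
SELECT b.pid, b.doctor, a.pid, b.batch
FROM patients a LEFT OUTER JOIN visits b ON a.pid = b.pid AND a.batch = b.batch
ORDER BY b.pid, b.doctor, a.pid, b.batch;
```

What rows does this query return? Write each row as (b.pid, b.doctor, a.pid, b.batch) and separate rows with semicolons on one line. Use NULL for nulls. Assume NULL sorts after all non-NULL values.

(1, Sara, 1, GN); (3, Grace, 3, GN); (7, Carol, 7, AX); (7, Liam, 7, AX); (7, Vik, 7, AX); (NULL, NULL, 1, NULL); (NULL, NULL, 1, NULL); (NULL, NULL, 5, NULL); (NULL, NULL, 5, NULL)

LEFT JOIN keeps every row from `patients`; unmatched rows get NULL for `visits`'s columns.
Matching on a.pid = b.pid AND a.batch = b.batch. A NULL in a compared column never satisfies the condition.
- a[0] pid=5, batch=AX → no match; kept with NULLs on the b side.
- a[1] pid=1, batch=AX → no match; kept with NULLs on the b side.
- a[2] pid=1, batch=AX → no match; kept with NULLs on the b side.
- a[3] pid=7, batch=AX → 3 match(es) in b → 3 row(s).
- a[4] pid=5, batch=AX → no match; kept with NULLs on the b side.
- a[5] pid=1, batch=GN → 1 match(es) in b → 1 row(s).
- a[6] pid=3, batch=GN → 1 match(es) in b → 1 row(s).
After projecting and ordering:
b.pid | b.doctor | a.pid | b.batch
1 | Sara | 1 | GN
3 | Grace | 3 | GN
7 | Carol | 7 | AX
7 | Liam | 7 | AX
7 | Vik | 7 | AX
NULL | NULL | 1 | NULL
NULL | NULL | 1 | NULL
NULL | NULL | 5 | NULL
NULL | NULL | 5 | NULL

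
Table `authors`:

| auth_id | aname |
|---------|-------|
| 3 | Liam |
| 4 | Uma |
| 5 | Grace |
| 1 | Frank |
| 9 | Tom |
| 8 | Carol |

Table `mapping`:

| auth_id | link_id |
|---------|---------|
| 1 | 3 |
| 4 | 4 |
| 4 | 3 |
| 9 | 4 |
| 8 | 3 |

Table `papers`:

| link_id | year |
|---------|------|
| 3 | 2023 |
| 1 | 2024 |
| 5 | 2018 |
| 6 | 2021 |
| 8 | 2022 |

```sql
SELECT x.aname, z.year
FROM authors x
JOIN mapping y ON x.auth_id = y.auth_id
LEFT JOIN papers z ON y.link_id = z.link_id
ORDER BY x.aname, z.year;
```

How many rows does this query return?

Evaluate left to right. First `authors x INNER JOIN mapping y` on auth_id: 5 row(s).
Then LEFT JOIN `papers z` on link_id: each of those 5 rows is kept; rows whose y.link_id has no match in z get NULL for z's columns.
Result: 5 row(s).

5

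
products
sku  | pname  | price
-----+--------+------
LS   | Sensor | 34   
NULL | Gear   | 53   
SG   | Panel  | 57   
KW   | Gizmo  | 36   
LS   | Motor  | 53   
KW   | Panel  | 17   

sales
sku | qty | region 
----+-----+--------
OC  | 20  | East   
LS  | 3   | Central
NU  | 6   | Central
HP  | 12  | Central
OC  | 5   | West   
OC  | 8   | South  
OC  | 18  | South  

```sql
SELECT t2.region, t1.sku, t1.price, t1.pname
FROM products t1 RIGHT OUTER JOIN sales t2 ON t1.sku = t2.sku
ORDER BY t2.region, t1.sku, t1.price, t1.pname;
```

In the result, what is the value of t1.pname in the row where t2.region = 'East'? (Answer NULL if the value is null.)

RIGHT JOIN keeps every row from `sales`; unmatched rows get NULL for `products`'s columns.
Matching on t1.sku = t2.sku. A NULL in a compared column never satisfies the condition.
- t1[0] sku=LS → 1 match(es) in t2 → 1 row(s).
- t1[1] sku=NULL → no match.
- t1[2] sku=SG → no match.
- t1[3] sku=KW → no match.
- t1[4] sku=LS → 1 match(es) in t2 → 1 row(s).
- t1[5] sku=KW → no match.
- 6 t2 row(s) had no t1 match → kept, t1 columns NULL.

NULL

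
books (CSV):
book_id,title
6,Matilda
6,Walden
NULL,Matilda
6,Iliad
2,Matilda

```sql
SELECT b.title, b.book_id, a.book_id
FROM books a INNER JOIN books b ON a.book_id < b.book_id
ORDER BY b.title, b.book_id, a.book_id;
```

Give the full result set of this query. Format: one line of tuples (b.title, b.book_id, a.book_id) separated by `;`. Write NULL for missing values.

(Iliad, 6, 2); (Matilda, 6, 2); (Walden, 6, 2)

INNER JOIN keeps only pairs where the ON condition holds.
Matching on a.book_id < b.book_id. A NULL in a compared column never satisfies the condition.
Matched pairs: 3.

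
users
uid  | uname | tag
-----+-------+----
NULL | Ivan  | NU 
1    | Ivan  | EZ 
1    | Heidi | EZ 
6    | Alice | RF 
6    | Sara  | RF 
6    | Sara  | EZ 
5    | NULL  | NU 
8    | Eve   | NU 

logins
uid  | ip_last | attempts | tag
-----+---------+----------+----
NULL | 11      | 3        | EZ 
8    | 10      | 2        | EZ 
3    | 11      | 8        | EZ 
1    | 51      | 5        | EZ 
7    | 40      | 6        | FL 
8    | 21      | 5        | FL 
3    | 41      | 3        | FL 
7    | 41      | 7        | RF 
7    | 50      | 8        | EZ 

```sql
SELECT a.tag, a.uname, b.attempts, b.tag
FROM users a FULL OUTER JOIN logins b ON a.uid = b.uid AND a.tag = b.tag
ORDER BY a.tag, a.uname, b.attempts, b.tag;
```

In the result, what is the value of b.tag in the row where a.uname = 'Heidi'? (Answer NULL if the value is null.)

EZ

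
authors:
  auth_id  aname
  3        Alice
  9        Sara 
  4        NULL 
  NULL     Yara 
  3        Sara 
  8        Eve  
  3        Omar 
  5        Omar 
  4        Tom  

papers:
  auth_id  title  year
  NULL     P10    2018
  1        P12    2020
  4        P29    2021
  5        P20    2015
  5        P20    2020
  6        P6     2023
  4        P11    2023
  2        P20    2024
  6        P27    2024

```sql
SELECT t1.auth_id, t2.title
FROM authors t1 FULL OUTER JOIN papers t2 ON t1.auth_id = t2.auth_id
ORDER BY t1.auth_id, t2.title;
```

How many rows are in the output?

FULL OUTER JOIN keeps every row from both sides; unmatched rows get NULL for the other side's columns.
Matching on t1.auth_id = t2.auth_id. A NULL in a compared column never satisfies the condition.
Matched pairs: 6; unmatched t1 rows kept: 6; unmatched t2 rows kept: 5.
Total: 6 matched + 11 padded = 17 rows.

17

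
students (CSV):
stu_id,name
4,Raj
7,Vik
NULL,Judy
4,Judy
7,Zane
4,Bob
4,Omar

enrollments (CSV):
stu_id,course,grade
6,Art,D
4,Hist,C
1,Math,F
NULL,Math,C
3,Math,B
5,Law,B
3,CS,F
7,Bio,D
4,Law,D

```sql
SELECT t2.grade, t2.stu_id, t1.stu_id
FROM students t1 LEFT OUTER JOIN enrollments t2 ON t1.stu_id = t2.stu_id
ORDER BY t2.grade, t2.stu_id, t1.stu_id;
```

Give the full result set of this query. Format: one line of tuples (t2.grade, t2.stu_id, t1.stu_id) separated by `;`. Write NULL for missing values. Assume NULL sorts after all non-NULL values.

(C, 4, 4); (C, 4, 4); (C, 4, 4); (C, 4, 4); (D, 4, 4); (D, 4, 4); (D, 4, 4); (D, 4, 4); (D, 7, 7); (D, 7, 7); (NULL, NULL, NULL)

LEFT JOIN keeps every row from `students`; unmatched rows get NULL for `enrollments`'s columns.
Matching on t1.stu_id = t2.stu_id. A NULL in a compared column never satisfies the condition.
- t1 row (stu_id=4): matches 2 t2 row(s) → 2 output row(s).
- t1 row (stu_id=7): matches 1 t2 row(s) → 1 output row(s).
- t1 row (stu_id=NULL): no match → kept, t2 columns NULL.
- t1 row (stu_id=4): matches 2 t2 row(s) → 2 output row(s).
- t1 row (stu_id=7): matches 1 t2 row(s) → 1 output row(s).
- t1 row (stu_id=4): matches 2 t2 row(s) → 2 output row(s).
- t1 row (stu_id=4): matches 2 t2 row(s) → 2 output row(s).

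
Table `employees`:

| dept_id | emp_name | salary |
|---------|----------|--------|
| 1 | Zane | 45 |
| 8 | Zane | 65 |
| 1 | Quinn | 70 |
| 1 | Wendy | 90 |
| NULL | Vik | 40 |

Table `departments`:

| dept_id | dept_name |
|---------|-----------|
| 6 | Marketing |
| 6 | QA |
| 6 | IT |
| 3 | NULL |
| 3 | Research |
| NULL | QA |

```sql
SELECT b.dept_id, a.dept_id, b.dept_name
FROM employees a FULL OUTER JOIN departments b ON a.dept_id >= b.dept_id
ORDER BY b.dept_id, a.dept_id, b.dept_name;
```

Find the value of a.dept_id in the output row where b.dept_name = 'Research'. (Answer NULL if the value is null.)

8

FULL OUTER JOIN keeps every row from both sides; unmatched rows get NULL for the other side's columns.
Matching on a.dept_id >= b.dept_id. A NULL in a compared column never satisfies the condition.
- a[0] dept_id=1 → no match; kept with NULLs on the b side.
- a[1] dept_id=8 → 5 match(es) in b → 5 row(s).
- a[2] dept_id=1 → no match; kept with NULLs on the b side.
- a[3] dept_id=1 → no match; kept with NULLs on the b side.
- a[4] dept_id=NULL → no match; kept with NULLs on the b side.
- plus 1 unmatched b row(s), each kept with NULL a columns.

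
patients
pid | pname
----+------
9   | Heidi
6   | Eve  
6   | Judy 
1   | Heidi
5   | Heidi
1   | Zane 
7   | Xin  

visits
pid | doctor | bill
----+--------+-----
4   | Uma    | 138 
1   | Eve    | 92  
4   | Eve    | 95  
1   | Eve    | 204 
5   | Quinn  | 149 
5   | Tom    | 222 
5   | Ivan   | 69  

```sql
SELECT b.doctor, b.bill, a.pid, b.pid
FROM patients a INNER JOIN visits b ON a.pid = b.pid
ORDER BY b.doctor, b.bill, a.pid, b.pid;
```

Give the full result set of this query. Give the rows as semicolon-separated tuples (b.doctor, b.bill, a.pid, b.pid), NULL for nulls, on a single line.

(Eve, 92, 1, 1); (Eve, 92, 1, 1); (Eve, 204, 1, 1); (Eve, 204, 1, 1); (Ivan, 69, 5, 5); (Quinn, 149, 5, 5); (Tom, 222, 5, 5)

INNER JOIN keeps only pairs where the ON condition holds.
Matching on a.pid = b.pid.
- a (pid=9) has no partner → excluded.
- a (pid=6) has no partner → excluded.
- a (pid=6) has no partner → excluded.
- a (pid=1) pairs with 2 row(s) of b.
- a (pid=5) pairs with 3 row(s) of b.
- a (pid=1) pairs with 2 row(s) of b.
- a (pid=7) has no partner → excluded.
After projecting and ordering:
b.doctor | b.bill | a.pid | b.pid
Eve | 92 | 1 | 1
Eve | 92 | 1 | 1
Eve | 204 | 1 | 1
Eve | 204 | 1 | 1
Ivan | 69 | 5 | 5
Quinn | 149 | 5 | 5
Tom | 222 | 5 | 5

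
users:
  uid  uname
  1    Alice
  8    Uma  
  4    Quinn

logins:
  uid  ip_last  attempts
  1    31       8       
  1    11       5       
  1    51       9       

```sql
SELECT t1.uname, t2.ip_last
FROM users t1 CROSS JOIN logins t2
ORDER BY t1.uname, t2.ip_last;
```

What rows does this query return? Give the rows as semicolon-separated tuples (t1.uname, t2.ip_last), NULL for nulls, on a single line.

CROSS JOIN pairs every row of `users` with every row of `logins`: 3 × 3 = 9 rows.
After projecting and ordering:
t1.uname | t2.ip_last
Alice | 11
Alice | 31
Alice | 51
Quinn | 11
Quinn | 31
Quinn | 51
Uma | 11
Uma | 31
Uma | 51

(Alice, 11); (Alice, 31); (Alice, 51); (Quinn, 11); (Quinn, 31); (Quinn, 51); (Uma, 11); (Uma, 31); (Uma, 51)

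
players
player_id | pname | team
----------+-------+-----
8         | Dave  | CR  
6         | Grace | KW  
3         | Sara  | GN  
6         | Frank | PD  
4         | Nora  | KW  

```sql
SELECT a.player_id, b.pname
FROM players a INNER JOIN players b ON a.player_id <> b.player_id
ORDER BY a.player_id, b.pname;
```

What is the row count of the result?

INNER JOIN keeps only pairs where the ON condition holds.
Matching on a.player_id <> b.player_id.
- a row (player_id=8): matches 4 b row(s) → 4 output row(s).
- a row (player_id=6): matches 3 b row(s) → 3 output row(s).
- a row (player_id=3): matches 4 b row(s) → 4 output row(s).
- a row (player_id=6): matches 3 b row(s) → 3 output row(s).
- a row (player_id=4): matches 4 b row(s) → 4 output row(s).
Total: 18 rows.

18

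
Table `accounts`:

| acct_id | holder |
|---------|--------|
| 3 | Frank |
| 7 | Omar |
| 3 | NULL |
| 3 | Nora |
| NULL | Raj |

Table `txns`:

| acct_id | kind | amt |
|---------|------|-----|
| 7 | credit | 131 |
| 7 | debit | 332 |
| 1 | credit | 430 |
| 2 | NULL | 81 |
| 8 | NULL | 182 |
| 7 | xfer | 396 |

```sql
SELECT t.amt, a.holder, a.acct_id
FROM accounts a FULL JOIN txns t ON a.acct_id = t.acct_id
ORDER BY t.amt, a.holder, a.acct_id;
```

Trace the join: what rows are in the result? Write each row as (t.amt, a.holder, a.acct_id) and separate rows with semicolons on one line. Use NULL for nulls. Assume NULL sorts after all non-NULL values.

FULL OUTER JOIN keeps every row from both sides; unmatched rows get NULL for the other side's columns.
Matching on a.acct_id = t.acct_id. A NULL in a compared column never satisfies the condition.
- acct_id=3: no t row matches, row kept with t columns NULL.
- acct_id=7: 3 matching t row(s), so 3 row(s) emitted.
- acct_id=3: no t row matches, row kept with t columns NULL.
- acct_id=3: no t row matches, row kept with t columns NULL.
- acct_id=NULL: no t row matches, row kept with t columns NULL.
- plus 3 unmatched t row(s), each kept with NULL a columns.
After projecting and ordering:
t.amt | a.holder | a.acct_id
81 | NULL | NULL
131 | Omar | 7
182 | NULL | NULL
332 | Omar | 7
396 | Omar | 7
430 | NULL | NULL
NULL | Frank | 3
NULL | Nora | 3
NULL | Raj | NULL
NULL | NULL | 3

(81, NULL, NULL); (131, Omar, 7); (182, NULL, NULL); (332, Omar, 7); (396, Omar, 7); (430, NULL, NULL); (NULL, Frank, 3); (NULL, Nora, 3); (NULL, Raj, NULL); (NULL, NULL, 3)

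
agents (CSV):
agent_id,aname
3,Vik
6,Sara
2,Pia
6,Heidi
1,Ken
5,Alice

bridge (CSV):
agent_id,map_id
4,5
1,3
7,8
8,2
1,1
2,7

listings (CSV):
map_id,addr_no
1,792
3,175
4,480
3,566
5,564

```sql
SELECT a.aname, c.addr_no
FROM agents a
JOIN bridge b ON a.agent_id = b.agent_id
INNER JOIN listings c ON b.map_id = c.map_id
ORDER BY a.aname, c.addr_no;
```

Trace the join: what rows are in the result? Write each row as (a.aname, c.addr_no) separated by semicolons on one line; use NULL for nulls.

Joins associate left-to-right: agents INNER JOIN bridge on agent_id gives 3 intermediate row(s).
Then INNER JOIN `listings c` on map_id: keep only rows whose b.map_id appears in c.

(Ken, 175); (Ken, 566); (Ken, 792)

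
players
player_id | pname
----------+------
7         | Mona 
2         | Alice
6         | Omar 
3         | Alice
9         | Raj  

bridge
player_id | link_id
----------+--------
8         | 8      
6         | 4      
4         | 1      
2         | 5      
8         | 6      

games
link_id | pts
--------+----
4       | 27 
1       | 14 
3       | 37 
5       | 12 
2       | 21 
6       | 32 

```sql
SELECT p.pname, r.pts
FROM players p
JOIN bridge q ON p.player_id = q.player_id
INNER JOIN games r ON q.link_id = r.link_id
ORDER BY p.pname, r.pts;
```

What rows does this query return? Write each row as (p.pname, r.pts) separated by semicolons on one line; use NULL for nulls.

(Alice, 12); (Omar, 27)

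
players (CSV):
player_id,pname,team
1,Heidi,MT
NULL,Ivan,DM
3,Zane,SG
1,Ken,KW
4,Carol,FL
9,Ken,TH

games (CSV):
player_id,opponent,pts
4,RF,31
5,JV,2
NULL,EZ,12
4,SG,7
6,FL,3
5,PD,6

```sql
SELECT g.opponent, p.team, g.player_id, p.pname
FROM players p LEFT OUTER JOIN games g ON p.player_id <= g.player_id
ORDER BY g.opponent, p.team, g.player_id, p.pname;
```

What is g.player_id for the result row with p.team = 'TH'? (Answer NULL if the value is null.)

LEFT JOIN keeps every row from `players`; unmatched rows get NULL for `games`'s columns.
Matching on p.player_id <= g.player_id. A NULL in a compared column never satisfies the condition.
- p[0] player_id=1 → 5 match(es) in g → 5 row(s).
- p[1] player_id=NULL → no match; kept with NULLs on the g side.
- p[2] player_id=3 → 5 match(es) in g → 5 row(s).
- p[3] player_id=1 → 5 match(es) in g → 5 row(s).
- p[4] player_id=4 → 5 match(es) in g → 5 row(s).
- p[5] player_id=9 → no match; kept with NULLs on the g side.

NULL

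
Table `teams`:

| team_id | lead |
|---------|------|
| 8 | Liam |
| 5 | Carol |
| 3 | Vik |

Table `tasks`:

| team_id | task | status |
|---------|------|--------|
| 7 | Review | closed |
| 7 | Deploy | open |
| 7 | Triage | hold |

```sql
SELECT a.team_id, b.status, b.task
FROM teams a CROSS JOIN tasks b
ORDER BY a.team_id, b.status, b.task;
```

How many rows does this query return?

CROSS JOIN pairs every row of `teams` with every row of `tasks`: 3 × 3 = 9 rows.

9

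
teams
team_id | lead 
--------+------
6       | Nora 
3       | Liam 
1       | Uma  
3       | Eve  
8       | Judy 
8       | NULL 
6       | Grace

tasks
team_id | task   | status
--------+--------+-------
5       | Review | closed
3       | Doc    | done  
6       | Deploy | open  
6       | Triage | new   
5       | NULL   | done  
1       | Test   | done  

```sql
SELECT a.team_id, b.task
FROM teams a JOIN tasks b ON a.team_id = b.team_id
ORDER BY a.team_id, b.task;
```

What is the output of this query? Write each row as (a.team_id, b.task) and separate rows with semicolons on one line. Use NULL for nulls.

(1, Test); (3, Doc); (3, Doc); (6, Deploy); (6, Deploy); (6, Triage); (6, Triage)

INNER JOIN keeps only pairs where the ON condition holds.
Matching on a.team_id = b.team_id.
- a[0] team_id=6 → 2 match(es) in b → 2 row(s).
- a[1] team_id=3 → 1 match(es) in b → 1 row(s).
- a[2] team_id=1 → 1 match(es) in b → 1 row(s).
- a[3] team_id=3 → 1 match(es) in b → 1 row(s).
- a[4] team_id=8 → no match; dropped.
- a[5] team_id=8 → no match; dropped.
- a[6] team_id=6 → 2 match(es) in b → 2 row(s).
After projecting and ordering:
a.team_id | b.task
1 | Test
3 | Doc
3 | Doc
6 | Deploy
6 | Deploy
6 | Triage
6 | Triage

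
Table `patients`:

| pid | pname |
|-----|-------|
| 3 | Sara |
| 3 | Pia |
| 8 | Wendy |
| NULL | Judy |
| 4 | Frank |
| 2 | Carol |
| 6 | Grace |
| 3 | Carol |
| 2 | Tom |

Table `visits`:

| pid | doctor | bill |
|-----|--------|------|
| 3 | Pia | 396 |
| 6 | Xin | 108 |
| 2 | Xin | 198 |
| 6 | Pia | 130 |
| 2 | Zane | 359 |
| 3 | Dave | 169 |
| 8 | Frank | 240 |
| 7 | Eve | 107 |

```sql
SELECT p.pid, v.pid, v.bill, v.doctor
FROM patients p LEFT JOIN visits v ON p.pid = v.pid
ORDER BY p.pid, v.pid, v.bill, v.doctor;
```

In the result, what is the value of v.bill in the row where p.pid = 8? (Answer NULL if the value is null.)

240

LEFT JOIN keeps every row from `patients`; unmatched rows get NULL for `visits`'s columns.
Matching on p.pid = v.pid. A NULL in a compared column never satisfies the condition.
- p row (pid=3): matches 2 v row(s) → 2 output row(s).
- p row (pid=3): matches 2 v row(s) → 2 output row(s).
- p row (pid=8): matches 1 v row(s) → 1 output row(s).
- p row (pid=NULL): no match → kept, v columns NULL.
- p row (pid=4): no match → kept, v columns NULL.
- p row (pid=2): matches 2 v row(s) → 2 output row(s).
- p row (pid=6): matches 2 v row(s) → 2 output row(s).
- p row (pid=3): matches 2 v row(s) → 2 output row(s).
- p row (pid=2): matches 2 v row(s) → 2 output row(s).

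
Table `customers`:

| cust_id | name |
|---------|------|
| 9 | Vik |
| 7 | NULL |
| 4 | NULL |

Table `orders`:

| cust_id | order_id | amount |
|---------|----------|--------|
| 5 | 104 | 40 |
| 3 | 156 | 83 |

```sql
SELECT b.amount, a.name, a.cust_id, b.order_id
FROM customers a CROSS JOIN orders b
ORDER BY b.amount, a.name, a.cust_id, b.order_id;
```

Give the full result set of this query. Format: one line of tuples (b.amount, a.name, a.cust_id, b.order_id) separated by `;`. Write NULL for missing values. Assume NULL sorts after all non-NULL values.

(40, Vik, 9, 104); (40, NULL, 4, 104); (40, NULL, 7, 104); (83, Vik, 9, 156); (83, NULL, 4, 156); (83, NULL, 7, 156)

CROSS JOIN pairs every row of `customers` with every row of `orders`: 3 × 2 = 6 rows.
After projecting and ordering:
b.amount | a.name | a.cust_id | b.order_id
40 | Vik | 9 | 104
40 | NULL | 4 | 104
40 | NULL | 7 | 104
83 | Vik | 9 | 156
83 | NULL | 4 | 156
83 | NULL | 7 | 156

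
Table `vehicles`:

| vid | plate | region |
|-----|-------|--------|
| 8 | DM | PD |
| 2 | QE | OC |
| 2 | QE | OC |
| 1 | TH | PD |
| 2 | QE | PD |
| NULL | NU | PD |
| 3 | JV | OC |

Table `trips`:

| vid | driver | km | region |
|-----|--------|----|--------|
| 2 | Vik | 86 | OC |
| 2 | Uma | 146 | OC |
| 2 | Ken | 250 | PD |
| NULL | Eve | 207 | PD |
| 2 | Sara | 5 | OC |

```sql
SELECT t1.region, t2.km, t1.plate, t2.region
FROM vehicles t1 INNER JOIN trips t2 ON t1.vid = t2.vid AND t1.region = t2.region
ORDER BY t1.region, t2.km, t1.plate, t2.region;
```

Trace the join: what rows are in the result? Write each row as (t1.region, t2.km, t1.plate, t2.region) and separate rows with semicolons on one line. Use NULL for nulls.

(OC, 5, QE, OC); (OC, 5, QE, OC); (OC, 86, QE, OC); (OC, 86, QE, OC); (OC, 146, QE, OC); (OC, 146, QE, OC); (PD, 250, QE, PD)

INNER JOIN keeps only pairs where the ON condition holds.
Matching on t1.vid = t2.vid AND t1.region = t2.region. A NULL in a compared column never satisfies the condition.
- t1 (vid=8, region=PD) has no partner → excluded.
- t1 (vid=2, region=OC) pairs with 3 row(s) of t2.
- t1 (vid=2, region=OC) pairs with 3 row(s) of t2.
- t1 (vid=1, region=PD) has no partner → excluded.
- t1 (vid=2, region=PD) pairs with 1 row(s) of t2.
- t1 (vid=NULL, region=PD) has no partner → excluded.
- t1 (vid=3, region=OC) has no partner → excluded.
After projecting and ordering:
t1.region | t2.km | t1.plate | t2.region
OC | 5 | QE | OC
OC | 5 | QE | OC
OC | 86 | QE | OC
OC | 86 | QE | OC
OC | 146 | QE | OC
OC | 146 | QE | OC
PD | 250 | QE | PD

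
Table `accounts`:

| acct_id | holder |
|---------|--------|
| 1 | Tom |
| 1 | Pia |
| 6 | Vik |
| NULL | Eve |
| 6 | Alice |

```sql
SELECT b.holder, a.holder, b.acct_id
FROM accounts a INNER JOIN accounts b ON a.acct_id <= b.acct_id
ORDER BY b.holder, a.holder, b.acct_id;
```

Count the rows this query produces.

INNER JOIN keeps only pairs where the ON condition holds.
Matching on a.acct_id <= b.acct_id. A NULL in a compared column never satisfies the condition.
Matched pairs: 12.
Total: 12 rows.

12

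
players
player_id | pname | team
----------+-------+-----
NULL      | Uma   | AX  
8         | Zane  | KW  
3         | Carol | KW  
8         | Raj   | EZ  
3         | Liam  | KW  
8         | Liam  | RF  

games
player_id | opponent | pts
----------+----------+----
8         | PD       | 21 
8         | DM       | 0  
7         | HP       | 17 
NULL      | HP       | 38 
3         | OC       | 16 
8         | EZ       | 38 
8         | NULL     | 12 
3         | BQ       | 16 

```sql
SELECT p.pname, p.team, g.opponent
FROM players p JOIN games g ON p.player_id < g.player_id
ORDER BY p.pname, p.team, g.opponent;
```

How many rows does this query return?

10

INNER JOIN keeps only pairs where the ON condition holds.
Matching on p.player_id < g.player_id. A NULL in a compared column never satisfies the condition.
Matched pairs: 10.
Total: 10 rows.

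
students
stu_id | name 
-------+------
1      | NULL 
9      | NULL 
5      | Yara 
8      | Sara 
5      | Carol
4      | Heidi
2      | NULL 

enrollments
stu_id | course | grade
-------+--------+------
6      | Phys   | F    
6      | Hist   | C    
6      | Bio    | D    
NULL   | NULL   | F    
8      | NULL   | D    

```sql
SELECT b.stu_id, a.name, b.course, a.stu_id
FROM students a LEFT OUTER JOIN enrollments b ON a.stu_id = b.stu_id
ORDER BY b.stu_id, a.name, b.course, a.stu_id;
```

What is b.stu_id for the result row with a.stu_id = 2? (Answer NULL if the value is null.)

NULL

LEFT JOIN keeps every row from `students`; unmatched rows get NULL for `enrollments`'s columns.
Matching on a.stu_id = b.stu_id. A NULL in a compared column never satisfies the condition.
Matched pairs: 1; unmatched a rows kept: 6.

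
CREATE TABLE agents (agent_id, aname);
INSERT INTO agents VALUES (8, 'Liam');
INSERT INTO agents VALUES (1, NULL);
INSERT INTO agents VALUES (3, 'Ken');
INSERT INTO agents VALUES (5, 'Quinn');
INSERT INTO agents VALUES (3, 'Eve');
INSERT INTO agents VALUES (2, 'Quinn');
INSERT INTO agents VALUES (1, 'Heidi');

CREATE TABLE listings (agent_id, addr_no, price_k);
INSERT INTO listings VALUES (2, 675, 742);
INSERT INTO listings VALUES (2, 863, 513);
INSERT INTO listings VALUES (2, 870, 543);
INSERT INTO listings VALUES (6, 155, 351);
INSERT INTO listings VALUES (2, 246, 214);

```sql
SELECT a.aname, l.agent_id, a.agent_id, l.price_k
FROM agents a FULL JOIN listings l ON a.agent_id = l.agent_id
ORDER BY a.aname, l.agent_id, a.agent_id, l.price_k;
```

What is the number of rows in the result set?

11

FULL OUTER JOIN keeps every row from both sides; unmatched rows get NULL for the other side's columns.
Matching on a.agent_id = l.agent_id.
- a row (agent_id=8): no match → kept, l columns NULL.
- a row (agent_id=1): no match → kept, l columns NULL.
- a row (agent_id=3): no match → kept, l columns NULL.
- a row (agent_id=5): no match → kept, l columns NULL.
- a row (agent_id=3): no match → kept, l columns NULL.
- a row (agent_id=2): matches 4 l row(s) → 4 output row(s).
- a row (agent_id=1): no match → kept, l columns NULL.
- 1 row(s) from l found no a partner → padded with NULL.
Total: 4 matched + 7 padded = 11 rows.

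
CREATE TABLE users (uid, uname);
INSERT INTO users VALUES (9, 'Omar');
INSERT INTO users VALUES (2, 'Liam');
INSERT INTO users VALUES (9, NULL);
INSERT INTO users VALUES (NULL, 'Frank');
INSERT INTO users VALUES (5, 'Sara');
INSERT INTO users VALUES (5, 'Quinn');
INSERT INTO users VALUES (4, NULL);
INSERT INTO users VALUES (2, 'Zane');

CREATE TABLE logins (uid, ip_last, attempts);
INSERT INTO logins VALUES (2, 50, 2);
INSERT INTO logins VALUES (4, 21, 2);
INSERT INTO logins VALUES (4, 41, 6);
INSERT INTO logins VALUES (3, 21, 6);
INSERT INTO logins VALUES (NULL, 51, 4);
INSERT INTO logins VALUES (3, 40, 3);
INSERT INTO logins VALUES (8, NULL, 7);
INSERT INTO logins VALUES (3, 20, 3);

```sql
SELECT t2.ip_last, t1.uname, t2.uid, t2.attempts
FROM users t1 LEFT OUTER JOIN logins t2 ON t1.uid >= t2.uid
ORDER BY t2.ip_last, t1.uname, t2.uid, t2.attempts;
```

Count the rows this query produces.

LEFT JOIN keeps every row from `users`; unmatched rows get NULL for `logins`'s columns.
Matching on t1.uid >= t2.uid. A NULL in a compared column never satisfies the condition.
- t1[0] uid=9 → 7 match(es) in t2 → 7 row(s).
- t1[1] uid=2 → 1 match(es) in t2 → 1 row(s).
- t1[2] uid=9 → 7 match(es) in t2 → 7 row(s).
- t1[3] uid=NULL → no match; kept with NULLs on the t2 side.
- t1[4] uid=5 → 6 match(es) in t2 → 6 row(s).
- t1[5] uid=5 → 6 match(es) in t2 → 6 row(s).
- t1[6] uid=4 → 6 match(es) in t2 → 6 row(s).
- t1[7] uid=2 → 1 match(es) in t2 → 1 row(s).
Total: 34 matched + 1 padded = 35 rows.

35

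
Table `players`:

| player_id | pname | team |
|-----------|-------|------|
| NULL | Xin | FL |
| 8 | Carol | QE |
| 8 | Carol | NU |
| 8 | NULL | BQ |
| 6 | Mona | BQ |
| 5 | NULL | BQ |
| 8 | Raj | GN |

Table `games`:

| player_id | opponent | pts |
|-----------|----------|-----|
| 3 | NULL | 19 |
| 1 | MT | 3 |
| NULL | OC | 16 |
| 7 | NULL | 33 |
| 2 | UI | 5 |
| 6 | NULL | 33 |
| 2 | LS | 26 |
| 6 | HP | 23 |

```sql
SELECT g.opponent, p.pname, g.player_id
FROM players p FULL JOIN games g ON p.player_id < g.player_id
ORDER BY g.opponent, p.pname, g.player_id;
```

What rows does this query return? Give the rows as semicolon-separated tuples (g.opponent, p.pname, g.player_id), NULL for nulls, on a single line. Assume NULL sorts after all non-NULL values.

(HP, NULL, 6); (LS, NULL, 2); (MT, NULL, 1); (OC, NULL, NULL); (UI, NULL, 2); (NULL, Carol, NULL); (NULL, Carol, NULL); (NULL, Mona, 7); (NULL, Raj, NULL); (NULL, Xin, NULL); (NULL, NULL, 3); (NULL, NULL, 6); (NULL, NULL, 7); (NULL, NULL, NULL)

FULL OUTER JOIN keeps every row from both sides; unmatched rows get NULL for the other side's columns.
Matching on p.player_id < g.player_id. A NULL in a compared column never satisfies the condition.
Matched pairs: 4; unmatched p rows kept: 5; unmatched g rows kept: 5.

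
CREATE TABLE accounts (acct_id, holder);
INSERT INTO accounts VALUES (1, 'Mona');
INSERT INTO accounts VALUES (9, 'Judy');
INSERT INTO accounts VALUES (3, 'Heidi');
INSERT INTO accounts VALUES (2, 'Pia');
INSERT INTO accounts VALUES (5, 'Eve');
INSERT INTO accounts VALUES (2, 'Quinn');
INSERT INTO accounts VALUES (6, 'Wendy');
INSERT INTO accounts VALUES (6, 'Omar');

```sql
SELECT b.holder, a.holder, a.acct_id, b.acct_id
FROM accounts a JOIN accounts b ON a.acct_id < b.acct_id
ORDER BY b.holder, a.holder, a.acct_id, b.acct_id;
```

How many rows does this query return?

26

INNER JOIN keeps only pairs where the ON condition holds.
Matching on a.acct_id < b.acct_id.
- a row (acct_id=1): matches 7 b row(s) → 7 output row(s).
- a row (acct_id=9): no match → dropped.
- a row (acct_id=3): matches 4 b row(s) → 4 output row(s).
- a row (acct_id=2): matches 5 b row(s) → 5 output row(s).
- a row (acct_id=5): matches 3 b row(s) → 3 output row(s).
- a row (acct_id=2): matches 5 b row(s) → 5 output row(s).
- a row (acct_id=6): matches 1 b row(s) → 1 output row(s).
- a row (acct_id=6): matches 1 b row(s) → 1 output row(s).
Total: 26 rows.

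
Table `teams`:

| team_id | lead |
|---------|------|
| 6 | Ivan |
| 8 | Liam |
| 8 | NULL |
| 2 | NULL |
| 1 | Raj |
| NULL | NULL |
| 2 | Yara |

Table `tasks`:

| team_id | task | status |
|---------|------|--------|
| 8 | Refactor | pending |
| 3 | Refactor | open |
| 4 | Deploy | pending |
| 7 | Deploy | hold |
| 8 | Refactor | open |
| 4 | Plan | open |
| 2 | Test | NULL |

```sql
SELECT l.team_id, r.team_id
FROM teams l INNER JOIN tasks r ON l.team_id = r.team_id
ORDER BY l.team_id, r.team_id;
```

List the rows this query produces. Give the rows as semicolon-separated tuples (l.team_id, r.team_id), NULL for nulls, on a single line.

INNER JOIN keeps only pairs where the ON condition holds.
Matching on l.team_id = r.team_id. A NULL in a compared column never satisfies the condition.
- l[0] team_id=6 → no match; dropped.
- l[1] team_id=8 → 2 match(es) in r → 2 row(s).
- l[2] team_id=8 → 2 match(es) in r → 2 row(s).
- l[3] team_id=2 → 1 match(es) in r → 1 row(s).
- l[4] team_id=1 → no match; dropped.
- l[5] team_id=NULL → no match; dropped.
- l[6] team_id=2 → 1 match(es) in r → 1 row(s).
After projecting and ordering:
l.team_id | r.team_id
2 | 2
2 | 2
8 | 8
8 | 8
8 | 8
8 | 8

(2, 2); (2, 2); (8, 8); (8, 8); (8, 8); (8, 8)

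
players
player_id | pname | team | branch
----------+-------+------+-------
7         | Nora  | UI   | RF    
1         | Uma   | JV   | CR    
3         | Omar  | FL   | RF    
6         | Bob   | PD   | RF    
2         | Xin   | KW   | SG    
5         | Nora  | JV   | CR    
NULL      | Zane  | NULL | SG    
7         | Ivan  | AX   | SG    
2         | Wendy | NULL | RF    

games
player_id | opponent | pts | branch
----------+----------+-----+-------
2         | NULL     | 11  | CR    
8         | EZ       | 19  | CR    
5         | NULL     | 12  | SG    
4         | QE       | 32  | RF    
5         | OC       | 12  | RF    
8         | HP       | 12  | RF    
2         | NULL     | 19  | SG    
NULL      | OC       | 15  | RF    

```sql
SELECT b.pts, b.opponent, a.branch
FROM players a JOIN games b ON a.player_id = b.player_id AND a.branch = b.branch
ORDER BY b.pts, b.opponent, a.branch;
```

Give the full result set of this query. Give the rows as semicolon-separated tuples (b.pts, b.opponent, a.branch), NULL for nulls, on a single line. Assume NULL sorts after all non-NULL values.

INNER JOIN keeps only pairs where the ON condition holds.
Matching on a.player_id = b.player_id AND a.branch = b.branch. A NULL in a compared column never satisfies the condition.
- a[0] player_id=7, branch=RF → no match; dropped.
- a[1] player_id=1, branch=CR → no match; dropped.
- a[2] player_id=3, branch=RF → no match; dropped.
- a[3] player_id=6, branch=RF → no match; dropped.
- a[4] player_id=2, branch=SG → 1 match(es) in b → 1 row(s).
- a[5] player_id=5, branch=CR → no match; dropped.
- a[6] player_id=NULL, branch=SG → no match; dropped.
- a[7] player_id=7, branch=SG → no match; dropped.
- a[8] player_id=2, branch=RF → no match; dropped.
After projecting and ordering:
b.pts | b.opponent | a.branch
19 | NULL | SG

(19, NULL, SG)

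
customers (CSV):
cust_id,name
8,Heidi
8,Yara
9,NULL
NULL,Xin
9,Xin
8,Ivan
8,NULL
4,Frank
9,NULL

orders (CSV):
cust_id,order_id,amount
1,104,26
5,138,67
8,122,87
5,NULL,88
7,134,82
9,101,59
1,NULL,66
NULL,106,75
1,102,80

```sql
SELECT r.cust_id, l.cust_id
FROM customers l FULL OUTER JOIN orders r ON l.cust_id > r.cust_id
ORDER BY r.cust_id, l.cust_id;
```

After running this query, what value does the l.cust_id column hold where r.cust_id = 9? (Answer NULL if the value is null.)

FULL OUTER JOIN keeps every row from both sides; unmatched rows get NULL for the other side's columns.
Matching on l.cust_id > r.cust_id. A NULL in a compared column never satisfies the condition.
- cust_id=8: 6 matching r row(s), so 6 row(s) emitted.
- cust_id=8: 6 matching r row(s), so 6 row(s) emitted.
- cust_id=9: 7 matching r row(s), so 7 row(s) emitted.
- cust_id=NULL: no r row matches, row kept with r columns NULL.
- cust_id=9: 7 matching r row(s), so 7 row(s) emitted.
- cust_id=8: 6 matching r row(s), so 6 row(s) emitted.
- cust_id=8: 6 matching r row(s), so 6 row(s) emitted.
- cust_id=4: 3 matching r row(s), so 3 row(s) emitted.
- cust_id=9: 7 matching r row(s), so 7 row(s) emitted.
- 2 r row(s) had no l match → kept, l columns NULL.

NULL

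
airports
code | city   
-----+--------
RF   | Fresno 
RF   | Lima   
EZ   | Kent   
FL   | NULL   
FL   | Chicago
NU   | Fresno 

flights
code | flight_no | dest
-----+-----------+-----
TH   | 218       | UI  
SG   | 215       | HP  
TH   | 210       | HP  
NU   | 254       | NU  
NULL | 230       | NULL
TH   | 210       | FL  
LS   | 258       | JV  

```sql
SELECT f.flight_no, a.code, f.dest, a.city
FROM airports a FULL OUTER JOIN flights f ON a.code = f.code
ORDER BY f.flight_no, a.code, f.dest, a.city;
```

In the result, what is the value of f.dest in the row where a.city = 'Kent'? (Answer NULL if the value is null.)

FULL OUTER JOIN keeps every row from both sides; unmatched rows get NULL for the other side's columns.
Matching on a.code = f.code. A NULL in a compared column never satisfies the condition.
Matched pairs: 1; unmatched a rows kept: 5; unmatched f rows kept: 6.

NULL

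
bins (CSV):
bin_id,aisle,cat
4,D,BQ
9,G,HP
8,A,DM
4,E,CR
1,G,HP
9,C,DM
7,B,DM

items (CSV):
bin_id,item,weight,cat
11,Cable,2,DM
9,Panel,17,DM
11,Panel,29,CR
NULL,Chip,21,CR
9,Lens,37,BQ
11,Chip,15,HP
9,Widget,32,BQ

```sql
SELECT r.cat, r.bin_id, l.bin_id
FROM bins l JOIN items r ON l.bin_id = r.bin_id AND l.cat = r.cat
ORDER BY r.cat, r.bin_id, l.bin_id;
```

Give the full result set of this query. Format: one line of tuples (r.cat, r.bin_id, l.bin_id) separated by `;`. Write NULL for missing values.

INNER JOIN keeps only pairs where the ON condition holds.
Matching on l.bin_id = r.bin_id AND l.cat = r.cat. A NULL in a compared column never satisfies the condition.
Matched pairs: 1.

(DM, 9, 9)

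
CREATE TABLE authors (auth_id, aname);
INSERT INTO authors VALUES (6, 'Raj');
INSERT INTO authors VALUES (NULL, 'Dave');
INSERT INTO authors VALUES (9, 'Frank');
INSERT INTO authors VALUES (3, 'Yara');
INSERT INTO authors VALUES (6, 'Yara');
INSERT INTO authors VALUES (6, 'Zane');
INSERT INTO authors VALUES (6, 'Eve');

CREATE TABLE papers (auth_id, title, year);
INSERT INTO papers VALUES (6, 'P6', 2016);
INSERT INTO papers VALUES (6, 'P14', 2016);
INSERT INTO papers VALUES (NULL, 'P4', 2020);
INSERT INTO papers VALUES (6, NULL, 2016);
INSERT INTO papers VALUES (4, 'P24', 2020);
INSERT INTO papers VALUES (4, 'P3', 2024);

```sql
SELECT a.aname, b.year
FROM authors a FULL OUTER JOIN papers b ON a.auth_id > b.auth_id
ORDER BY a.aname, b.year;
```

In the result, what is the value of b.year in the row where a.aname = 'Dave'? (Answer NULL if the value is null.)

NULL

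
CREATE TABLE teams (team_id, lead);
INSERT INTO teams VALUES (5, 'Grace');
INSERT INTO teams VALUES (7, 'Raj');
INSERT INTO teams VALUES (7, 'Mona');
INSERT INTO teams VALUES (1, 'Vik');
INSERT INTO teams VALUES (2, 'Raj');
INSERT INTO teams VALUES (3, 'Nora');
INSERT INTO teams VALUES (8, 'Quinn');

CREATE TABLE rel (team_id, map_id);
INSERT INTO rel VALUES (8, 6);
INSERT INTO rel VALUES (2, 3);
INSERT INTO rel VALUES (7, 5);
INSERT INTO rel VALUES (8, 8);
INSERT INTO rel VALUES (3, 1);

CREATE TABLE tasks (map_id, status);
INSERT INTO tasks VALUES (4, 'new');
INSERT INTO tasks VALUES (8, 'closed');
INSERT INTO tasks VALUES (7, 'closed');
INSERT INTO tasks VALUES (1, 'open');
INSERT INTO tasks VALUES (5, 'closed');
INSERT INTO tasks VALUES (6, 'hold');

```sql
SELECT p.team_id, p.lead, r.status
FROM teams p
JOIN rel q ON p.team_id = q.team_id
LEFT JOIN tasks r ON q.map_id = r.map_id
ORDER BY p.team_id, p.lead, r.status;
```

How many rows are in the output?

6

Step 1 — p INNER JOIN q on team_id → 6 row(s).
Then LEFT JOIN `tasks r` on map_id: each of those 6 rows is kept; rows whose q.map_id has no match in r get NULL for r's columns.
Result: 6 row(s).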